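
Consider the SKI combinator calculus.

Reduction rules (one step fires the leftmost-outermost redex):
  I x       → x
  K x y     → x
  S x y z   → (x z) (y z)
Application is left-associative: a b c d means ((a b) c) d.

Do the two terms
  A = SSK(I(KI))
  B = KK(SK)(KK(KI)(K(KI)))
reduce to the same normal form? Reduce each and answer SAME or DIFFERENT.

Answer: DIFFERENT — A ⇓ S(KI)(K(KI)), B ⇓ K(K(K(KI)))

Derivation:
Term A:
  start: SSK(I(KI))
  step 1: S(I(KI))(K(I(KI)))
  step 2: S(KI)(K(I(KI)))
  step 3: S(KI)(K(KI))

Term B:
  start: KK(SK)(KK(KI)(K(KI)))
  step 1: K(KK(KI)(K(KI)))
  step 2: K(K(K(KI)))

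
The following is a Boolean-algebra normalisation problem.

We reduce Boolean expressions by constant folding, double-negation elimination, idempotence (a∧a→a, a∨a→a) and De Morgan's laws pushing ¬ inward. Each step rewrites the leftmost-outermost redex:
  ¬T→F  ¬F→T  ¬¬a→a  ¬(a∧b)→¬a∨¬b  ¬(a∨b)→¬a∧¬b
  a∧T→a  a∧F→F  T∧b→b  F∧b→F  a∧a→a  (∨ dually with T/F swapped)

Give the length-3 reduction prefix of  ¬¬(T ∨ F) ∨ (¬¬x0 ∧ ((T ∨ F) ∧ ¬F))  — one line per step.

  start: ¬¬(T ∨ F) ∨ (¬¬x0 ∧ ((T ∨ F) ∧ ¬F))
  step 1: (T ∨ F) ∨ (¬¬x0 ∧ ((T ∨ F) ∧ ¬F))
  step 2: T ∨ (¬¬x0 ∧ ((T ∨ F) ∧ ¬F))
  step 3: T

Answer: after 3 steps: T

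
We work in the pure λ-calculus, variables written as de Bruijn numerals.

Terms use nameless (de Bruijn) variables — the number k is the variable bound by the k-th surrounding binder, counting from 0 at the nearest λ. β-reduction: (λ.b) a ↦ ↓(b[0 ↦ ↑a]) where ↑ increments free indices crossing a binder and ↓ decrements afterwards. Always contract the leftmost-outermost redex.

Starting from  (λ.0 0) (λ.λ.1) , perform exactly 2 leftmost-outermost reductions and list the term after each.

Answer: after 2 steps: λ.λ.λ.1

Working:
  start: (λ.0 0) (λ.λ.1)
  [1] (λ.λ.1) (λ.λ.1)
  [2] λ.λ.λ.1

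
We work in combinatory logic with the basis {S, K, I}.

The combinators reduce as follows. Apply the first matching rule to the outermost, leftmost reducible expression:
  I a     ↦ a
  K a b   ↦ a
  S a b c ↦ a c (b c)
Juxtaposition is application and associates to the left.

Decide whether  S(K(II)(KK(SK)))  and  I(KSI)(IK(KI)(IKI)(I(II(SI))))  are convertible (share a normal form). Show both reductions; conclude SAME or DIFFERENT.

Answer: SAME — A ⇓ SI, B ⇓ SI

Working:
Term A:
  start: S(K(II)(KK(SK)))
  [1] S(II)
  [2] SI

Term B:
  start: I(KSI)(IK(KI)(IKI)(I(II(SI))))
  [1] KSI(IK(KI)(IKI)(I(II(SI))))
  [2] S(IK(KI)(IKI)(I(II(SI))))
  [3] S(K(KI)(IKI)(I(II(SI))))
  [4] S(KI(I(II(SI))))
  [5] SI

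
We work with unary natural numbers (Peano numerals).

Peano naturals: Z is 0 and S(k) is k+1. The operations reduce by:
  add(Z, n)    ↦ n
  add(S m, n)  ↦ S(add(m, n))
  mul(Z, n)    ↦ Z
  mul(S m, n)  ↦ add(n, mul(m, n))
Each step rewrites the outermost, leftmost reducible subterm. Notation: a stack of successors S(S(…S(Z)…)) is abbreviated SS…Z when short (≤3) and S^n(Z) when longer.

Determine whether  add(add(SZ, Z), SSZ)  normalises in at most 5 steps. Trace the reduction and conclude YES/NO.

Answer: YES — reaches normal form SSSZ in 4 ≤ 5 steps

Derivation:
  start: add(add(SZ, Z), SSZ)
  step 1: add(S(add(Z, Z)), SSZ)
  step 2: S(add(add(Z, Z), SSZ))
  step 3: S(add(Z, SSZ))
  step 4: SSSZ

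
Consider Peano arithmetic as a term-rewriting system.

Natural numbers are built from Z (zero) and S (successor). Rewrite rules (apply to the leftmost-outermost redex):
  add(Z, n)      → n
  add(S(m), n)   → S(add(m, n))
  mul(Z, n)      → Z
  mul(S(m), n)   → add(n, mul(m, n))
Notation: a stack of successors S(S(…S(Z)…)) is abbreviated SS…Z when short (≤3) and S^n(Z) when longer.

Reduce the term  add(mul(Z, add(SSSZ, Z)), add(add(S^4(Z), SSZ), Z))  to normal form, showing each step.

  start: add(mul(Z, add(SSSZ, Z)), add(add(S^4(Z), SSZ), Z))
  →1  add(Z, add(add(S^4(Z), SSZ), Z))
  →2  add(add(S^4(Z), SSZ), Z)
  →3  add(S(add(SSSZ, SSZ)), Z)
  →4  S(add(add(SSSZ, SSZ), Z))
  →5  S(add(S(add(SSZ, SSZ)), Z))
  →6  S(S(add(add(SSZ, SSZ), Z)))
  →7  S(S(add(S(add(SZ, SSZ)), Z)))
  →8  S(S(S(add(add(SZ, SSZ), Z))))
  →9  S(S(S(add(S(add(Z, SSZ)), Z))))
  →10  S(S(S(S(add(add(Z, SSZ), Z)))))
  →11  S(S(S(S(add(SSZ, Z)))))
  →12  S(S(S(S(S(add(SZ, Z))))))
  →13  S(S(S(S(S(S(add(Z, Z)))))))
  →14  S^6(Z)

Answer: normal form = S^6(Z)  (in 14 steps)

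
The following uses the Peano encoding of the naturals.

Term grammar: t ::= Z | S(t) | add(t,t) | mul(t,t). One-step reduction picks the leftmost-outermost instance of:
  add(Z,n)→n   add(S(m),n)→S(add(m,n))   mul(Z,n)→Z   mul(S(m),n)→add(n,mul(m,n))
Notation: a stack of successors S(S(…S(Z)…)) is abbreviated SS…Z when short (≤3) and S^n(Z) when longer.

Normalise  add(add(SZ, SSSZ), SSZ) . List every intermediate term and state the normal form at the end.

  start: add(add(SZ, SSSZ), SSZ)
  →1  add(S(add(Z, SSSZ)), SSZ)
  →2  S(add(add(Z, SSSZ), SSZ))
  →3  S(add(SSSZ, SSZ))
  →4  S(S(add(SSZ, SSZ)))
  →5  S(S(S(add(SZ, SSZ))))
  →6  S(S(S(S(add(Z, SSZ)))))
  →7  S^6(Z)

Answer: normal form = S^6(Z)  (in 7 steps)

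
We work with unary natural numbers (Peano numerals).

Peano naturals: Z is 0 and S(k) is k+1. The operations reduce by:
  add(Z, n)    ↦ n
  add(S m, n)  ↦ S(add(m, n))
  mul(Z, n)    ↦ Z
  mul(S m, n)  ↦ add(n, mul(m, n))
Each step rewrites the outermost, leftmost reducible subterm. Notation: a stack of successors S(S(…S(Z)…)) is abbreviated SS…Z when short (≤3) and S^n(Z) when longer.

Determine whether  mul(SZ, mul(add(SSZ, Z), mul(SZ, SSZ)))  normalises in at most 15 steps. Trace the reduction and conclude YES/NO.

Answer: NO — after 15 steps the term is S(S(add(add(mul(SZ, SSZ), mul(add(Z, Z), mul(SZ, SSZ))), mul(Z, mul(add(SSZ, Z), mul(SZ, SSZ)))))), not yet normal

Working:
  start: mul(SZ, mul(add(SSZ, Z), mul(SZ, SSZ)))
  [1] add(mul(add(SSZ, Z), mul(SZ, SSZ)), mul(Z, mul(add(SSZ, Z), mul(SZ, SSZ))))
  [2] add(mul(S(add(SZ, Z)), mul(SZ, SSZ)), mul(Z, mul(add(SSZ, Z), mul(SZ, SSZ))))
  [3] add(add(mul(SZ, SSZ), mul(add(SZ, Z), mul(SZ, SSZ))), mul(Z, mul(add(SSZ, Z), mul(SZ, SSZ))))
  [4] add(add(add(SSZ, mul(Z, SSZ)), mul(add(SZ, Z), mul(SZ, SSZ))), mul(Z, mul(add(SSZ, Z), mul(SZ, SSZ))))
  [5] add(add(S(add(SZ, mul(Z, SSZ))), mul(add(SZ, Z), mul(SZ, SSZ))), mul(Z, mul(add(SSZ, Z), mul(SZ, SSZ))))
  [6] add(S(add(add(SZ, mul(Z, SSZ)), mul(add(SZ, Z), mul(SZ, SSZ)))), mul(Z, mul(add(SSZ, Z), mul(SZ, SSZ))))
  [7] S(add(add(add(SZ, mul(Z, SSZ)), mul(add(SZ, Z), mul(SZ, SSZ))), mul(Z, mul(add(SSZ, Z), mul(SZ, SSZ)))))
  [8] S(add(add(S(add(Z, mul(Z, SSZ))), mul(add(SZ, Z), mul(SZ, SSZ))), mul(Z, mul(add(SSZ, Z), mul(SZ, SSZ)))))
  [9] S(add(S(add(add(Z, mul(Z, SSZ)), mul(add(SZ, Z), mul(SZ, SSZ)))), mul(Z, mul(add(SSZ, Z), mul(SZ, SSZ)))))
  [10] S(S(add(add(add(Z, mul(Z, SSZ)), mul(add(SZ, Z), mul(SZ, SSZ))), mul(Z, mul(add(SSZ, Z), mul(SZ, SSZ))))))
  [11] S(S(add(add(mul(Z, SSZ), mul(add(SZ, Z), mul(SZ, SSZ))), mul(Z, mul(add(SSZ, Z), mul(SZ, SSZ))))))
  [12] S(S(add(add(Z, mul(add(SZ, Z), mul(SZ, SSZ))), mul(Z, mul(add(SSZ, Z), mul(SZ, SSZ))))))
  [13] S(S(add(mul(add(SZ, Z), mul(SZ, SSZ)), mul(Z, mul(add(SSZ, Z), mul(SZ, SSZ))))))
  [14] S(S(add(mul(S(add(Z, Z)), mul(SZ, SSZ)), mul(Z, mul(add(SSZ, Z), mul(SZ, SSZ))))))
  [15] S(S(add(add(mul(SZ, SSZ), mul(add(Z, Z), mul(SZ, SSZ))), mul(Z, mul(add(SSZ, Z), mul(SZ, SSZ))))))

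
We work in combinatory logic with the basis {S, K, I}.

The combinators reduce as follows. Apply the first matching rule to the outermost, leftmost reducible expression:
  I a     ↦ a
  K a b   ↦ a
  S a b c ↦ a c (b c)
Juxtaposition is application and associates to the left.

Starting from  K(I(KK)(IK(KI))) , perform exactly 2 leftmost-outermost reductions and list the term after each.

Answer: after 2 steps: KK

Reduction:
  start: K(I(KK)(IK(KI)))
  →1  K(KK(IK(KI)))
  →2  KK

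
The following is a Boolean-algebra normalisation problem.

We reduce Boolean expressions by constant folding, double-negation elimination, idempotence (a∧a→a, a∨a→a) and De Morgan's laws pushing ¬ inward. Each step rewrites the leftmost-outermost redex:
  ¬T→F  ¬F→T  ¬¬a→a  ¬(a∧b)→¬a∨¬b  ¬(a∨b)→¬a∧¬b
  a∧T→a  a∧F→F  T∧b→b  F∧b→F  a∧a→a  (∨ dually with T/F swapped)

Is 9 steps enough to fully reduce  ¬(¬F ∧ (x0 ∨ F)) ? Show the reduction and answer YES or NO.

Answer: YES — reaches normal form ¬x0 in 6 ≤ 9 steps

Working:
  start: ¬(¬F ∧ (x0 ∨ F))
  step 1: ¬¬F ∨ ¬(x0 ∨ F)
  step 2: F ∨ ¬(x0 ∨ F)
  step 3: ¬(x0 ∨ F)
  step 4: ¬x0 ∧ ¬F
  step 5: ¬x0 ∧ T
  step 6: ¬x0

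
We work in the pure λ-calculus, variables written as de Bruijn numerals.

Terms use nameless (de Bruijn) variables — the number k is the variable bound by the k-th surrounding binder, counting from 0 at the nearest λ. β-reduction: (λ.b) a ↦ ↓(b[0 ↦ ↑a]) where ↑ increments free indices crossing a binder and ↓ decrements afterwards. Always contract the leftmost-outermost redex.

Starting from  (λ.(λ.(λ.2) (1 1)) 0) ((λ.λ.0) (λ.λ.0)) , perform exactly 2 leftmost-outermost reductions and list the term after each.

Answer: after 2 steps: (λ.(λ.λ.0) (λ.λ.0)) ((λ.λ.0) (λ.λ.0) ((λ.λ.0) (λ.λ.0)))

Working:
  start: (λ.(λ.(λ.2) (1 1)) 0) ((λ.λ.0) (λ.λ.0))
  [1] (λ.(λ.(λ.λ.0) (λ.λ.0)) ((λ.λ.0) (λ.λ.0) ((λ.λ.0) (λ.λ.0)))) ((λ.λ.0) (λ.λ.0))
  [2] (λ.(λ.λ.0) (λ.λ.0)) ((λ.λ.0) (λ.λ.0) ((λ.λ.0) (λ.λ.0)))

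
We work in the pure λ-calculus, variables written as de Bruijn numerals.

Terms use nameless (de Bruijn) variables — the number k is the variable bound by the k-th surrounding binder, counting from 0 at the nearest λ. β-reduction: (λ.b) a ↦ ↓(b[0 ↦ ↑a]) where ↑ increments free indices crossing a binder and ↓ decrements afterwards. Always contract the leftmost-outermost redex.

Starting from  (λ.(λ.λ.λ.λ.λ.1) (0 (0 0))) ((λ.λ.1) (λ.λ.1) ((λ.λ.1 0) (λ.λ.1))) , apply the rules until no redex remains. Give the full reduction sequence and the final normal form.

  start: (λ.(λ.λ.λ.λ.λ.1) (0 (0 0))) ((λ.λ.1) (λ.λ.1) ((λ.λ.1 0) (λ.λ.1)))
  step 1: (λ.λ.λ.λ.λ.1) ((λ.λ.1) (λ.λ.1) ((λ.λ.1 0) (λ.λ.1)) ((λ.λ.1) (λ.λ.1) ((λ.λ.1 0) (λ.λ.1)) ((λ.λ.1) (λ.λ.1) ((λ.λ.1 0) (λ.λ.1)))))
  step 2: λ.λ.λ.λ.1

Answer: normal form = λ.λ.λ.λ.1  (in 2 steps)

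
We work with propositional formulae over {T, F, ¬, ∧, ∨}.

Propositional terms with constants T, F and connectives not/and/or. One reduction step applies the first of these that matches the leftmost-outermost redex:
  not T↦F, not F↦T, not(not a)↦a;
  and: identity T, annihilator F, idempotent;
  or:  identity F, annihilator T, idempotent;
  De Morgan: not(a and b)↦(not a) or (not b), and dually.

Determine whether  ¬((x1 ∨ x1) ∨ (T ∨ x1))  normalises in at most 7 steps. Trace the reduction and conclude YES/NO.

  start: ¬((x1 ∨ x1) ∨ (T ∨ x1))
  step 1: ¬(x1 ∨ x1) ∧ ¬(T ∨ x1)
  step 2: (¬x1 ∧ ¬x1) ∧ ¬(T ∨ x1)
  step 3: ¬x1 ∧ ¬(T ∨ x1)
  step 4: ¬x1 ∧ (¬T ∧ ¬x1)
  step 5: ¬x1 ∧ (F ∧ ¬x1)
  step 6: ¬x1 ∧ F
  step 7: F

Answer: YES — reaches normal form F in 7 ≤ 7 steps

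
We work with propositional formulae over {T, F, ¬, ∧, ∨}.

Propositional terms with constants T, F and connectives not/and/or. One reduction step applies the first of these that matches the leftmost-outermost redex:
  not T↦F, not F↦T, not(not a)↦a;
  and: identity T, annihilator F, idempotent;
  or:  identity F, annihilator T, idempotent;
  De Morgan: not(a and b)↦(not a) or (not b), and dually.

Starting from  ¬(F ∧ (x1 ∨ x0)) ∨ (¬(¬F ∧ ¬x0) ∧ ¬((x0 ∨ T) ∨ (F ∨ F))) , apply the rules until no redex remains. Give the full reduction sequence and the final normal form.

Answer: normal form = T  (in 4 steps)

Working:
  start: ¬(F ∧ (x1 ∨ x0)) ∨ (¬(¬F ∧ ¬x0) ∧ ¬((x0 ∨ T) ∨ (F ∨ F)))
  →1  (¬F ∨ ¬(x1 ∨ x0)) ∨ (¬(¬F ∧ ¬x0) ∧ ¬((x0 ∨ T) ∨ (F ∨ F)))
  →2  (T ∨ ¬(x1 ∨ x0)) ∨ (¬(¬F ∧ ¬x0) ∧ ¬((x0 ∨ T) ∨ (F ∨ F)))
  →3  T ∨ (¬(¬F ∧ ¬x0) ∧ ¬((x0 ∨ T) ∨ (F ∨ F)))
  →4  T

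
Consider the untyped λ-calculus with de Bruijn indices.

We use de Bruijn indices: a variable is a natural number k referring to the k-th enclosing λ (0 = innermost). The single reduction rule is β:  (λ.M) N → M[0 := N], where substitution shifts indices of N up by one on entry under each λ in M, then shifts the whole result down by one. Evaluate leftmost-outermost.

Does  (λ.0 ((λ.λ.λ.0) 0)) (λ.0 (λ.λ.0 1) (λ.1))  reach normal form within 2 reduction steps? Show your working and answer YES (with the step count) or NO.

Answer: NO — after 2 steps the term is (λ.λ.λ.0) (λ.0 (λ.λ.0 1) (λ.1)) (λ.λ.0 1) (λ.(λ.λ.λ.0) (λ.0 (λ.λ.0 1) (λ.1))), not yet normal

Derivation:
  start: (λ.0 ((λ.λ.λ.0) 0)) (λ.0 (λ.λ.0 1) (λ.1))
  step 1: (λ.0 (λ.λ.0 1) (λ.1)) ((λ.λ.λ.0) (λ.0 (λ.λ.0 1) (λ.1)))
  step 2: (λ.λ.λ.0) (λ.0 (λ.λ.0 1) (λ.1)) (λ.λ.0 1) (λ.(λ.λ.λ.0) (λ.0 (λ.λ.0 1) (λ.1)))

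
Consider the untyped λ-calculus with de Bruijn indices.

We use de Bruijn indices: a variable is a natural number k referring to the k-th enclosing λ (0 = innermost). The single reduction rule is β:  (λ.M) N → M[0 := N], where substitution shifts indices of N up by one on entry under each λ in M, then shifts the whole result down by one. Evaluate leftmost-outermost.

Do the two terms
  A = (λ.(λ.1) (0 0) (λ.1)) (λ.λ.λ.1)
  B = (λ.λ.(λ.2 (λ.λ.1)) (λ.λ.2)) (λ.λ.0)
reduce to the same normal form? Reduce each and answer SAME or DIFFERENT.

Term A:
  start: (λ.(λ.1) (0 0) (λ.1)) (λ.λ.λ.1)
  [1] (λ.λ.λ.λ.1) ((λ.λ.λ.1) (λ.λ.λ.1)) (λ.λ.λ.λ.1)
  [2] (λ.λ.λ.1) (λ.λ.λ.λ.1)
  [3] λ.λ.1

Term B:
  start: (λ.λ.(λ.2 (λ.λ.1)) (λ.λ.2)) (λ.λ.0)
  [1] λ.(λ.(λ.λ.0) (λ.λ.1)) (λ.λ.2)
  [2] λ.(λ.λ.0) (λ.λ.1)
  [3] λ.λ.0

Answer: DIFFERENT — A ⇓ λ.λ.1, B ⇓ λ.λ.0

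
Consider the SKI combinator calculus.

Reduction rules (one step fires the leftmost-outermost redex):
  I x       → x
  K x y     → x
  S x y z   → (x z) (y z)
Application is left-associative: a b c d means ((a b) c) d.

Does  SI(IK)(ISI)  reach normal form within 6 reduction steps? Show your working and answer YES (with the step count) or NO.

Answer: YES — reaches normal form SI(K(SI)) in 5 ≤ 6 steps

Derivation:
  start: SI(IK)(ISI)
  step 1: I(ISI)(IK(ISI))
  step 2: ISI(IK(ISI))
  step 3: SI(IK(ISI))
  step 4: SI(K(ISI))
  step 5: SI(K(SI))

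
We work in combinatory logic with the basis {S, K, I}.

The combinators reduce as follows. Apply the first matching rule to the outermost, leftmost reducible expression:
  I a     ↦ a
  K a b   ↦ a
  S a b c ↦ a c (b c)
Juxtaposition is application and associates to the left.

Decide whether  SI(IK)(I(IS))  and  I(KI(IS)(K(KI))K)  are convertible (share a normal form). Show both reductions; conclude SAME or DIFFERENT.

Answer: DIFFERENT — A ⇓ S(KS), B ⇓ KI

Working:
Term A:
  start: SI(IK)(I(IS))
  step 1: I(I(IS))(IK(I(IS)))
  step 2: I(IS)(IK(I(IS)))
  step 3: IS(IK(I(IS)))
  step 4: S(IK(I(IS)))
  step 5: S(K(I(IS)))
  step 6: S(K(IS))
  step 7: S(KS)

Term B:
  start: I(KI(IS)(K(KI))K)
  step 1: KI(IS)(K(KI))K
  step 2: I(K(KI))K
  step 3: K(KI)K
  step 4: KI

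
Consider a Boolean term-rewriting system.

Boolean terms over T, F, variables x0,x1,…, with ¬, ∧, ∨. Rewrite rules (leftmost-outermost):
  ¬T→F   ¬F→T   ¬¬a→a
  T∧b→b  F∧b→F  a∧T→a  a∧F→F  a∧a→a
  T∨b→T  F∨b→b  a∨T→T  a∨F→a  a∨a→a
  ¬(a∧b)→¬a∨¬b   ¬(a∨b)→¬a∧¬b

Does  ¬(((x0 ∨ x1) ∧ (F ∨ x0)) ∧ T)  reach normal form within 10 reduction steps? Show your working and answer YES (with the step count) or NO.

  start: ¬(((x0 ∨ x1) ∧ (F ∨ x0)) ∧ T)
  step 1: ¬((x0 ∨ x1) ∧ (F ∨ x0)) ∨ ¬T
  step 2: (¬(x0 ∨ x1) ∨ ¬(F ∨ x0)) ∨ ¬T
  step 3: ((¬x0 ∧ ¬x1) ∨ ¬(F ∨ x0)) ∨ ¬T
  step 4: ((¬x0 ∧ ¬x1) ∨ (¬F ∧ ¬x0)) ∨ ¬T
  step 5: ((¬x0 ∧ ¬x1) ∨ (T ∧ ¬x0)) ∨ ¬T
  step 6: ((¬x0 ∧ ¬x1) ∨ ¬x0) ∨ ¬T
  step 7: ((¬x0 ∧ ¬x1) ∨ ¬x0) ∨ F
  step 8: (¬x0 ∧ ¬x1) ∨ ¬x0

Answer: YES — reaches normal form (¬x0 ∧ ¬x1) ∨ ¬x0 in 8 ≤ 10 steps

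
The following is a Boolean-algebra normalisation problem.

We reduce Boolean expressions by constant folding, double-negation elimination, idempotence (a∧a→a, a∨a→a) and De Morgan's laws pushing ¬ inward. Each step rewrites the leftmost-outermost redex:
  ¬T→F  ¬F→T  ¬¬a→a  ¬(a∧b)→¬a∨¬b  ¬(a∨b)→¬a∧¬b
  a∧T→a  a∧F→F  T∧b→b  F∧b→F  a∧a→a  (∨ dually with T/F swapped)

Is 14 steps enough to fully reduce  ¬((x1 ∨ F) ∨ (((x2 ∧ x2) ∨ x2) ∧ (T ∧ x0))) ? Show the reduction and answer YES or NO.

Answer: YES — reaches normal form ¬x1 ∧ (¬x2 ∨ ¬x0) in 12 ≤ 14 steps

Reduction:
  start: ¬((x1 ∨ F) ∨ (((x2 ∧ x2) ∨ x2) ∧ (T ∧ x0)))
  →1  ¬(x1 ∨ F) ∧ ¬(((x2 ∧ x2) ∨ x2) ∧ (T ∧ x0))
  →2  (¬x1 ∧ ¬F) ∧ ¬(((x2 ∧ x2) ∨ x2) ∧ (T ∧ x0))
  →3  (¬x1 ∧ T) ∧ ¬(((x2 ∧ x2) ∨ x2) ∧ (T ∧ x0))
  →4  ¬x1 ∧ ¬(((x2 ∧ x2) ∨ x2) ∧ (T ∧ x0))
  →5  ¬x1 ∧ (¬((x2 ∧ x2) ∨ x2) ∨ ¬(T ∧ x0))
  →6  ¬x1 ∧ ((¬(x2 ∧ x2) ∧ ¬x2) ∨ ¬(T ∧ x0))
  →7  ¬x1 ∧ (((¬x2 ∨ ¬x2) ∧ ¬x2) ∨ ¬(T ∧ x0))
  →8  ¬x1 ∧ ((¬x2 ∧ ¬x2) ∨ ¬(T ∧ x0))
  →9  ¬x1 ∧ (¬x2 ∨ ¬(T ∧ x0))
  →10  ¬x1 ∧ (¬x2 ∨ (¬T ∨ ¬x0))
  →11  ¬x1 ∧ (¬x2 ∨ (F ∨ ¬x0))
  →12  ¬x1 ∧ (¬x2 ∨ ¬x0)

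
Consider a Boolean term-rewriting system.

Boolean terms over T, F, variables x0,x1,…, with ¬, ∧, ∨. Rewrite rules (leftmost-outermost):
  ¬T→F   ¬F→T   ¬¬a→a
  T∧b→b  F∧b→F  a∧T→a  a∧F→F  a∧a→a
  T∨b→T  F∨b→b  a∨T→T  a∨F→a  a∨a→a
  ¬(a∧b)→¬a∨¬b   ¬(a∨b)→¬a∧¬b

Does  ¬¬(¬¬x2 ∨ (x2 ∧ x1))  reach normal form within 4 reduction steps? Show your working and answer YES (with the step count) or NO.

  start: ¬¬(¬¬x2 ∨ (x2 ∧ x1))
  step 1: ¬¬x2 ∨ (x2 ∧ x1)
  step 2: x2 ∨ (x2 ∧ x1)

Answer: YES — reaches normal form x2 ∨ (x2 ∧ x1) in 2 ≤ 4 steps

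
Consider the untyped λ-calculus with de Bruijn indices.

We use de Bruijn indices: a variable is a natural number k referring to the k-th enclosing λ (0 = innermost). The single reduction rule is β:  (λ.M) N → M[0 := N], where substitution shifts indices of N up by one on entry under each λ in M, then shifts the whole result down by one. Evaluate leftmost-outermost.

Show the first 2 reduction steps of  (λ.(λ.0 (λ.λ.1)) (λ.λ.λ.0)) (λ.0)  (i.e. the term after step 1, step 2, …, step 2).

Answer: after 2 steps: (λ.λ.λ.0) (λ.λ.1)

Derivation:
  start: (λ.(λ.0 (λ.λ.1)) (λ.λ.λ.0)) (λ.0)
  →1  (λ.0 (λ.λ.1)) (λ.λ.λ.0)
  →2  (λ.λ.λ.0) (λ.λ.1)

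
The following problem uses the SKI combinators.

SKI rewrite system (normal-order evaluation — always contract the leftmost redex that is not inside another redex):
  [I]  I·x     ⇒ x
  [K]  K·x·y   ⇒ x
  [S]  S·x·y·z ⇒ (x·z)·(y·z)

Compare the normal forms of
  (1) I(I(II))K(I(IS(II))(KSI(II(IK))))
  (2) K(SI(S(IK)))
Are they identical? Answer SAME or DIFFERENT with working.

Answer: SAME — A ⇓ K(SI(SK)), B ⇓ K(SI(SK))

Working:
Term A:
  start: I(I(II))K(I(IS(II))(KSI(II(IK))))
  [1] I(II)K(I(IS(II))(KSI(II(IK))))
  [2] IIK(I(IS(II))(KSI(II(IK))))
  [3] IK(I(IS(II))(KSI(II(IK))))
  [4] K(I(IS(II))(KSI(II(IK))))
  [5] K(IS(II)(KSI(II(IK))))
  [6] K(S(II)(KSI(II(IK))))
  [7] K(SI(KSI(II(IK))))
  [8] K(SI(S(II(IK))))
  [9] K(SI(S(I(IK))))
  [10] K(SI(S(IK)))
  [11] K(SI(SK))

Term B:
  start: K(SI(S(IK)))
  [1] K(SI(SK))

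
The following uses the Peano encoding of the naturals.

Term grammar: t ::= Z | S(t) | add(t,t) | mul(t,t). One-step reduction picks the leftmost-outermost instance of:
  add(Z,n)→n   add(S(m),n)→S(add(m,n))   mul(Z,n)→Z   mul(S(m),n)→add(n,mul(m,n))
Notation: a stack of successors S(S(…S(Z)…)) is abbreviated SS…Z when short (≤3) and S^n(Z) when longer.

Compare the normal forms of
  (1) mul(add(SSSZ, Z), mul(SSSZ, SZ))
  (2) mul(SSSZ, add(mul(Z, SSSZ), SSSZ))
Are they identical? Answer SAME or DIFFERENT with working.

Term A:
  start: mul(add(SSSZ, Z), mul(SSSZ, SZ))
  [1] mul(S(add(SSZ, Z)), mul(SSSZ, SZ))
  [2] add(mul(SSSZ, SZ), mul(add(SSZ, Z), mul(SSSZ, SZ)))
  [3] add(add(SZ, mul(SSZ, SZ)), mul(add(SSZ, Z), mul(SSSZ, SZ)))
  [4] add(S(add(Z, mul(SSZ, SZ))), mul(add(SSZ, Z), mul(SSSZ, SZ)))
  [5] S(add(add(Z, mul(SSZ, SZ)), mul(add(SSZ, Z), mul(SSSZ, SZ))))
  [6] S(add(mul(SSZ, SZ), mul(add(SSZ, Z), mul(SSSZ, SZ))))
  [7] S(add(add(SZ, mul(SZ, SZ)), mul(add(SSZ, Z), mul(SSSZ, SZ))))
  [8] S(add(S(add(Z, mul(SZ, SZ))), mul(add(SSZ, Z), mul(SSSZ, SZ))))
  [9] S(S(add(add(Z, mul(SZ, SZ)), mul(add(SSZ, Z), mul(SSSZ, SZ)))))
  [10] S(S(add(mul(SZ, SZ), mul(add(SSZ, Z), mul(SSSZ, SZ)))))
  [11] S(S(add(add(SZ, mul(Z, SZ)), mul(add(SSZ, Z), mul(SSSZ, SZ)))))
  [12] S(S(add(S(add(Z, mul(Z, SZ))), mul(add(SSZ, Z), mul(SSSZ, SZ)))))
  [13] S(S(S(add(add(Z, mul(Z, SZ)), mul(add(SSZ, Z), mul(SSSZ, SZ))))))
  [14] S(S(S(add(mul(Z, SZ), mul(add(SSZ, Z), mul(SSSZ, SZ))))))
  [15] S(S(S(add(Z, mul(add(SSZ, Z), mul(SSSZ, SZ))))))
  [16] S(S(S(mul(add(SSZ, Z), mul(SSSZ, SZ)))))
  [17] S(S(S(mul(S(add(SZ, Z)), mul(SSSZ, SZ)))))
  [18] S(S(S(add(mul(SSSZ, SZ), mul(add(SZ, Z), mul(SSSZ, SZ))))))
  [19] S(S(S(add(add(SZ, mul(SSZ, SZ)), mul(add(SZ, Z), mul(SSSZ, SZ))))))
  [20] S(S(S(add(S(add(Z, mul(SSZ, SZ))), mul(add(SZ, Z), mul(SSSZ, SZ))))))
  [21] S(S(S(S(add(add(Z, mul(SSZ, SZ)), mul(add(SZ, Z), mul(SSSZ, SZ)))))))
  [22] S(S(S(S(add(mul(SSZ, SZ), mul(add(SZ, Z), mul(SSSZ, SZ)))))))
  [23] S(S(S(S(add(add(SZ, mul(SZ, SZ)), mul(add(SZ, Z), mul(SSSZ, SZ)))))))
  [24] S(S(S(S(add(S(add(Z, mul(SZ, SZ))), mul(add(SZ, Z), mul(SSSZ, SZ)))))))
  [25] S(S(S(S(S(add(add(Z, mul(SZ, SZ)), mul(add(SZ, Z), mul(SSSZ, SZ))))))))
  [26] S(S(S(S(S(add(mul(SZ, SZ), mul(add(SZ, Z), mul(SSSZ, SZ))))))))
  [27] S(S(S(S(S(add(add(SZ, mul(Z, SZ)), mul(add(SZ, Z), mul(SSSZ, SZ))))))))
  [28] S(S(S(S(S(add(S(add(Z, mul(Z, SZ))), mul(add(SZ, Z), mul(SSSZ, SZ))))))))
  [29] S(S(S(S(S(S(add(add(Z, mul(Z, SZ)), mul(add(SZ, Z), mul(SSSZ, SZ)))))))))
  [30] S(S(S(S(S(S(add(mul(Z, SZ), mul(add(SZ, Z), mul(SSSZ, SZ)))))))))
  [31] S(S(S(S(S(S(add(Z, mul(add(SZ, Z), mul(SSSZ, SZ)))))))))
  [32] S(S(S(S(S(S(mul(add(SZ, Z), mul(SSSZ, SZ))))))))
  [33] S(S(S(S(S(S(mul(S(add(Z, Z)), mul(SSSZ, SZ))))))))
  [34] S(S(S(S(S(S(add(mul(SSSZ, SZ), mul(add(Z, Z), mul(SSSZ, SZ)))))))))
  [35] S(S(S(S(S(S(add(add(SZ, mul(SSZ, SZ)), mul(add(Z, Z), mul(SSSZ, SZ)))))))))
  [36] S(S(S(S(S(S(add(S(add(Z, mul(SSZ, SZ))), mul(add(Z, Z), mul(SSSZ, SZ)))))))))
  [37] S(S(S(S(S(S(S(add(add(Z, mul(SSZ, SZ)), mul(add(Z, Z), mul(SSSZ, SZ))))))))))
  [38] S(S(S(S(S(S(S(add(mul(SSZ, SZ), mul(add(Z, Z), mul(SSSZ, SZ))))))))))
  [39] S(S(S(S(S(S(S(add(add(SZ, mul(SZ, SZ)), mul(add(Z, Z), mul(SSSZ, SZ))))))))))
  [40] S(S(S(S(S(S(S(add(S(add(Z, mul(SZ, SZ))), mul(add(Z, Z), mul(SSSZ, SZ))))))))))
  [41] S(S(S(S(S(S(S(S(add(add(Z, mul(SZ, SZ)), mul(add(Z, Z), mul(SSSZ, SZ)))))))))))
  [42] S(S(S(S(S(S(S(S(add(mul(SZ, SZ), mul(add(Z, Z), mul(SSSZ, SZ)))))))))))
  [43] S(S(S(S(S(S(S(S(add(add(SZ, mul(Z, SZ)), mul(add(Z, Z), mul(SSSZ, SZ)))))))))))
  [44] S(S(S(S(S(S(S(S(add(S(add(Z, mul(Z, SZ))), mul(add(Z, Z), mul(SSSZ, SZ)))))))))))
  [45] S(S(S(S(S(S(S(S(S(add(add(Z, mul(Z, SZ)), mul(add(Z, Z), mul(SSSZ, SZ))))))))))))
  [46] S(S(S(S(S(S(S(S(S(add(mul(Z, SZ), mul(add(Z, Z), mul(SSSZ, SZ))))))))))))
  [47] S(S(S(S(S(S(S(S(S(add(Z, mul(add(Z, Z), mul(SSSZ, SZ))))))))))))
  [48] S(S(S(S(S(S(S(S(S(mul(add(Z, Z), mul(SSSZ, SZ)))))))))))
  [49] S(S(S(S(S(S(S(S(S(mul(Z, mul(SSSZ, SZ)))))))))))
  [50] S^9(Z)

Term B:
  start: mul(SSSZ, add(mul(Z, SSSZ), SSSZ))
  [1] add(add(mul(Z, SSSZ), SSSZ), mul(SSZ, add(mul(Z, SSSZ), SSSZ)))
  [2] add(add(Z, SSSZ), mul(SSZ, add(mul(Z, SSSZ), SSSZ)))
  [3] add(SSSZ, mul(SSZ, add(mul(Z, SSSZ), SSSZ)))
  [4] S(add(SSZ, mul(SSZ, add(mul(Z, SSSZ), SSSZ))))
  [5] S(S(add(SZ, mul(SSZ, add(mul(Z, SSSZ), SSSZ)))))
  [6] S(S(S(add(Z, mul(SSZ, add(mul(Z, SSSZ), SSSZ))))))
  [7] S(S(S(mul(SSZ, add(mul(Z, SSSZ), SSSZ)))))
  [8] S(S(S(add(add(mul(Z, SSSZ), SSSZ), mul(SZ, add(mul(Z, SSSZ), SSSZ))))))
  [9] S(S(S(add(add(Z, SSSZ), mul(SZ, add(mul(Z, SSSZ), SSSZ))))))
  [10] S(S(S(add(SSSZ, mul(SZ, add(mul(Z, SSSZ), SSSZ))))))
  [11] S(S(S(S(add(SSZ, mul(SZ, add(mul(Z, SSSZ), SSSZ)))))))
  [12] S(S(S(S(S(add(SZ, mul(SZ, add(mul(Z, SSSZ), SSSZ))))))))
  [13] S(S(S(S(S(S(add(Z, mul(SZ, add(mul(Z, SSSZ), SSSZ)))))))))
  [14] S(S(S(S(S(S(mul(SZ, add(mul(Z, SSSZ), SSSZ))))))))
  [15] S(S(S(S(S(S(add(add(mul(Z, SSSZ), SSSZ), mul(Z, add(mul(Z, SSSZ), SSSZ)))))))))
  [16] S(S(S(S(S(S(add(add(Z, SSSZ), mul(Z, add(mul(Z, SSSZ), SSSZ)))))))))
  [17] S(S(S(S(S(S(add(SSSZ, mul(Z, add(mul(Z, SSSZ), SSSZ)))))))))
  [18] S(S(S(S(S(S(S(add(SSZ, mul(Z, add(mul(Z, SSSZ), SSSZ))))))))))
  [19] S(S(S(S(S(S(S(S(add(SZ, mul(Z, add(mul(Z, SSSZ), SSSZ)))))))))))
  [20] S(S(S(S(S(S(S(S(S(add(Z, mul(Z, add(mul(Z, SSSZ), SSSZ))))))))))))
  [21] S(S(S(S(S(S(S(S(S(mul(Z, add(mul(Z, SSSZ), SSSZ)))))))))))
  [22] S^9(Z)

Answer: SAME — A ⇓ S^9(Z), B ⇓ S^9(Z)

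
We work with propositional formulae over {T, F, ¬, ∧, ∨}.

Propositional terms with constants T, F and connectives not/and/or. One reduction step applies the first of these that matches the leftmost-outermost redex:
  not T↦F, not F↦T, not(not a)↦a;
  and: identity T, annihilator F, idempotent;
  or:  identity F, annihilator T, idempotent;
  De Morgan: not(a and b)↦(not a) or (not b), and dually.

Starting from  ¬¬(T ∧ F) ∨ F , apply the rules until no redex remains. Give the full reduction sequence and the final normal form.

Answer: normal form = F  (in 3 steps)

Reduction:
  start: ¬¬(T ∧ F) ∨ F
  [1] ¬¬(T ∧ F)
  [2] T ∧ F
  [3] F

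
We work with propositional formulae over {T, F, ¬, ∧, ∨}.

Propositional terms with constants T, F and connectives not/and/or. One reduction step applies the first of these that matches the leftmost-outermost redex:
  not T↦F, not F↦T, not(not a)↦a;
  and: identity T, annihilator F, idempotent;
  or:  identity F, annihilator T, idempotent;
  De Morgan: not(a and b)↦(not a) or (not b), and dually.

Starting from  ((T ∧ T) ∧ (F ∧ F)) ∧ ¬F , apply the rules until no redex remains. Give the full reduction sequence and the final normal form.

  start: ((T ∧ T) ∧ (F ∧ F)) ∧ ¬F
  step 1: (T ∧ (F ∧ F)) ∧ ¬F
  step 2: (F ∧ F) ∧ ¬F
  step 3: F ∧ ¬F
  step 4: F

Answer: normal form = F  (in 4 steps)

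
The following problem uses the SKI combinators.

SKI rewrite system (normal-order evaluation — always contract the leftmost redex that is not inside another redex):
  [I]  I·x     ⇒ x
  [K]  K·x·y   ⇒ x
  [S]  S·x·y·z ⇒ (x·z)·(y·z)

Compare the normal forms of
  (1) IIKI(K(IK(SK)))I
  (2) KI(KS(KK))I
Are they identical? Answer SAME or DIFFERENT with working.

Answer: SAME — A ⇓ I, B ⇓ I

Reduction:
Term A:
  start: IIKI(K(IK(SK)))I
  [1] IKI(K(IK(SK)))I
  [2] KI(K(IK(SK)))I
  [3] II
  [4] I

Term B:
  start: KI(KS(KK))I
  [1] II
  [2] I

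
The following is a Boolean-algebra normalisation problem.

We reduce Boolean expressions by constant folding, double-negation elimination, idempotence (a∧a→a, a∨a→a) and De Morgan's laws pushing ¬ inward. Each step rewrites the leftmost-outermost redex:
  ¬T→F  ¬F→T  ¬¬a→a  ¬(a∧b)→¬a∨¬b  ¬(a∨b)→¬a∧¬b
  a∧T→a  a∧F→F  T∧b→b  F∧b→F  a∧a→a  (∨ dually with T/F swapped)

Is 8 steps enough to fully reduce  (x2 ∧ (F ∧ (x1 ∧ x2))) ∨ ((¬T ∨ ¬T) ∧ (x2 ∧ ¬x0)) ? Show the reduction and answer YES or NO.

Answer: YES — reaches normal form F in 6 ≤ 8 steps

Derivation:
  start: (x2 ∧ (F ∧ (x1 ∧ x2))) ∨ ((¬T ∨ ¬T) ∧ (x2 ∧ ¬x0))
  →1  (x2 ∧ F) ∨ ((¬T ∨ ¬T) ∧ (x2 ∧ ¬x0))
  →2  F ∨ ((¬T ∨ ¬T) ∧ (x2 ∧ ¬x0))
  →3  (¬T ∨ ¬T) ∧ (x2 ∧ ¬x0)
  →4  ¬T ∧ (x2 ∧ ¬x0)
  →5  F ∧ (x2 ∧ ¬x0)
  →6  F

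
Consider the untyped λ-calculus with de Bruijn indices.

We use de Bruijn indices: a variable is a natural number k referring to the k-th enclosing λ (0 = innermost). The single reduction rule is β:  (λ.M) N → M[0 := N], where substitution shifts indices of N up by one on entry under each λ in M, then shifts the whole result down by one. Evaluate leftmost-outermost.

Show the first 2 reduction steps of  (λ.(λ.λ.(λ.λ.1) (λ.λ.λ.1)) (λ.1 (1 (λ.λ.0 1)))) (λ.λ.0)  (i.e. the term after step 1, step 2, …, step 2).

Answer: after 2 steps: λ.(λ.λ.1) (λ.λ.λ.1)

Reduction:
  start: (λ.(λ.λ.(λ.λ.1) (λ.λ.λ.1)) (λ.1 (1 (λ.λ.0 1)))) (λ.λ.0)
  →1  (λ.λ.(λ.λ.1) (λ.λ.λ.1)) (λ.(λ.λ.0) ((λ.λ.0) (λ.λ.0 1)))
  →2  λ.(λ.λ.1) (λ.λ.λ.1)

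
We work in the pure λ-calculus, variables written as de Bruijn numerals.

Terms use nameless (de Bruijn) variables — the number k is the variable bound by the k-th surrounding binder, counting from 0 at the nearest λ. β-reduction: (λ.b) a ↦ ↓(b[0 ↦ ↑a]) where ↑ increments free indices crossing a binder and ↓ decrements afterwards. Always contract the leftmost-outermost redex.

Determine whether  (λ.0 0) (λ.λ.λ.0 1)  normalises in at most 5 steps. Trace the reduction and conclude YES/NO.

Answer: YES — reaches normal form λ.λ.0 1 in 2 ≤ 5 steps

Reduction:
  start: (λ.0 0) (λ.λ.λ.0 1)
  step 1: (λ.λ.λ.0 1) (λ.λ.λ.0 1)
  step 2: λ.λ.0 1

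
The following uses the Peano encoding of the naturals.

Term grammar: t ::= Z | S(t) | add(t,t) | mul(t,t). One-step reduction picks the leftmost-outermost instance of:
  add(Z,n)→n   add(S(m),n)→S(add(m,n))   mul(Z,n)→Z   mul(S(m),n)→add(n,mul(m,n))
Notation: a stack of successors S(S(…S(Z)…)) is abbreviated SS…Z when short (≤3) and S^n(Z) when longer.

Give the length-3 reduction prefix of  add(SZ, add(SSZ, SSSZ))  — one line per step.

  start: add(SZ, add(SSZ, SSSZ))
  [1] S(add(Z, add(SSZ, SSSZ)))
  [2] S(add(SSZ, SSSZ))
  [3] S(S(add(SZ, SSSZ)))

Answer: after 3 steps: S(S(add(SZ, SSSZ)))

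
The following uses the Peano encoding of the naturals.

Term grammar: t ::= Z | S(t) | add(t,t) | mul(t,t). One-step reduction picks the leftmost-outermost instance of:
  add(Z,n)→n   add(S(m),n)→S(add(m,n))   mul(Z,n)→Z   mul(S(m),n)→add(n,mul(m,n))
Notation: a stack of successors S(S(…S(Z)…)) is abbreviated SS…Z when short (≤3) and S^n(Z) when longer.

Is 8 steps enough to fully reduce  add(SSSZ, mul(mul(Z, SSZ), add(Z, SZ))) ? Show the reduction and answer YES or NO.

Answer: YES — reaches normal form SSSZ in 6 ≤ 8 steps

Working:
  start: add(SSSZ, mul(mul(Z, SSZ), add(Z, SZ)))
  [1] S(add(SSZ, mul(mul(Z, SSZ), add(Z, SZ))))
  [2] S(S(add(SZ, mul(mul(Z, SSZ), add(Z, SZ)))))
  [3] S(S(S(add(Z, mul(mul(Z, SSZ), add(Z, SZ))))))
  [4] S(S(S(mul(mul(Z, SSZ), add(Z, SZ)))))
  [5] S(S(S(mul(Z, add(Z, SZ)))))
  [6] SSSZ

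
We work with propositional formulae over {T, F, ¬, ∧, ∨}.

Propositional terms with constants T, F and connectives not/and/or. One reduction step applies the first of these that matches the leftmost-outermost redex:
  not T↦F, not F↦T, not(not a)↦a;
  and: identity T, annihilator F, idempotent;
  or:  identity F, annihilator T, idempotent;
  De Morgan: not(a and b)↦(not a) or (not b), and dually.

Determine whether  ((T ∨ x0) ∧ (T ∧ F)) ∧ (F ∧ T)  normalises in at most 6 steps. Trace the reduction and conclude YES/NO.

Answer: YES — reaches normal form F in 4 ≤ 6 steps

Reduction:
  start: ((T ∨ x0) ∧ (T ∧ F)) ∧ (F ∧ T)
  →1  (T ∧ (T ∧ F)) ∧ (F ∧ T)
  →2  (T ∧ F) ∧ (F ∧ T)
  →3  F ∧ (F ∧ T)
  →4  F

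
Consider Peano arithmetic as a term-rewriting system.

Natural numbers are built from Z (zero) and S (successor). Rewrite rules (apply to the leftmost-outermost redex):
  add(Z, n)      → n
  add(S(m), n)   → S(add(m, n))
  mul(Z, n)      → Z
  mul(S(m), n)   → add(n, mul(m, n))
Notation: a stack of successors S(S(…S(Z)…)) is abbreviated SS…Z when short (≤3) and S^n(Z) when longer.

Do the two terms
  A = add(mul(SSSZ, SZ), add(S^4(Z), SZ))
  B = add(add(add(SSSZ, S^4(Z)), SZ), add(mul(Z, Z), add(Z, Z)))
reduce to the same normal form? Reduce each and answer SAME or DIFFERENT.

Term A:
  start: add(mul(SSSZ, SZ), add(S^4(Z), SZ))
  [1] add(add(SZ, mul(SSZ, SZ)), add(S^4(Z), SZ))
  [2] add(S(add(Z, mul(SSZ, SZ))), add(S^4(Z), SZ))
  [3] S(add(add(Z, mul(SSZ, SZ)), add(S^4(Z), SZ)))
  [4] S(add(mul(SSZ, SZ), add(S^4(Z), SZ)))
  [5] S(add(add(SZ, mul(SZ, SZ)), add(S^4(Z), SZ)))
  [6] S(add(S(add(Z, mul(SZ, SZ))), add(S^4(Z), SZ)))
  [7] S(S(add(add(Z, mul(SZ, SZ)), add(S^4(Z), SZ))))
  [8] S(S(add(mul(SZ, SZ), add(S^4(Z), SZ))))
  [9] S(S(add(add(SZ, mul(Z, SZ)), add(S^4(Z), SZ))))
  [10] S(S(add(S(add(Z, mul(Z, SZ))), add(S^4(Z), SZ))))
  [11] S(S(S(add(add(Z, mul(Z, SZ)), add(S^4(Z), SZ)))))
  [12] S(S(S(add(mul(Z, SZ), add(S^4(Z), SZ)))))
  [13] S(S(S(add(Z, add(S^4(Z), SZ)))))
  [14] S(S(S(add(S^4(Z), SZ))))
  [15] S(S(S(S(add(SSSZ, SZ)))))
  [16] S(S(S(S(S(add(SSZ, SZ))))))
  [17] S(S(S(S(S(S(add(SZ, SZ)))))))
  [18] S(S(S(S(S(S(S(add(Z, SZ))))))))
  [19] S^8(Z)

Term B:
  start: add(add(add(SSSZ, S^4(Z)), SZ), add(mul(Z, Z), add(Z, Z)))
  [1] add(add(S(add(SSZ, S^4(Z))), SZ), add(mul(Z, Z), add(Z, Z)))
  [2] add(S(add(add(SSZ, S^4(Z)), SZ)), add(mul(Z, Z), add(Z, Z)))
  [3] S(add(add(add(SSZ, S^4(Z)), SZ), add(mul(Z, Z), add(Z, Z))))
  [4] S(add(add(S(add(SZ, S^4(Z))), SZ), add(mul(Z, Z), add(Z, Z))))
  [5] S(add(S(add(add(SZ, S^4(Z)), SZ)), add(mul(Z, Z), add(Z, Z))))
  [6] S(S(add(add(add(SZ, S^4(Z)), SZ), add(mul(Z, Z), add(Z, Z)))))
  [7] S(S(add(add(S(add(Z, S^4(Z))), SZ), add(mul(Z, Z), add(Z, Z)))))
  [8] S(S(add(S(add(add(Z, S^4(Z)), SZ)), add(mul(Z, Z), add(Z, Z)))))
  [9] S(S(S(add(add(add(Z, S^4(Z)), SZ), add(mul(Z, Z), add(Z, Z))))))
  [10] S(S(S(add(add(S^4(Z), SZ), add(mul(Z, Z), add(Z, Z))))))
  [11] S(S(S(add(S(add(SSSZ, SZ)), add(mul(Z, Z), add(Z, Z))))))
  [12] S(S(S(S(add(add(SSSZ, SZ), add(mul(Z, Z), add(Z, Z)))))))
  [13] S(S(S(S(add(S(add(SSZ, SZ)), add(mul(Z, Z), add(Z, Z)))))))
  [14] S(S(S(S(S(add(add(SSZ, SZ), add(mul(Z, Z), add(Z, Z))))))))
  [15] S(S(S(S(S(add(S(add(SZ, SZ)), add(mul(Z, Z), add(Z, Z))))))))
  [16] S(S(S(S(S(S(add(add(SZ, SZ), add(mul(Z, Z), add(Z, Z)))))))))
  [17] S(S(S(S(S(S(add(S(add(Z, SZ)), add(mul(Z, Z), add(Z, Z)))))))))
  [18] S(S(S(S(S(S(S(add(add(Z, SZ), add(mul(Z, Z), add(Z, Z))))))))))
  [19] S(S(S(S(S(S(S(add(SZ, add(mul(Z, Z), add(Z, Z))))))))))
  [20] S(S(S(S(S(S(S(S(add(Z, add(mul(Z, Z), add(Z, Z)))))))))))
  [21] S(S(S(S(S(S(S(S(add(mul(Z, Z), add(Z, Z))))))))))
  [22] S(S(S(S(S(S(S(S(add(Z, add(Z, Z))))))))))
  [23] S(S(S(S(S(S(S(S(add(Z, Z)))))))))
  [24] S^8(Z)

Answer: SAME — A ⇓ S^8(Z), B ⇓ S^8(Z)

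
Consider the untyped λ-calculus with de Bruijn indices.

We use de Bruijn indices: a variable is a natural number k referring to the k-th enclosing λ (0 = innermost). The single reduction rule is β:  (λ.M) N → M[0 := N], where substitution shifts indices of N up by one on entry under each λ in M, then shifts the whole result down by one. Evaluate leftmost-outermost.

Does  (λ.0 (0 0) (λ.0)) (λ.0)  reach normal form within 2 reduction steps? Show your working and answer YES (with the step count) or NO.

Answer: NO — after 2 steps the term is (λ.0) (λ.0) (λ.0), not yet normal

Working:
  start: (λ.0 (0 0) (λ.0)) (λ.0)
  [1] (λ.0) ((λ.0) (λ.0)) (λ.0)
  [2] (λ.0) (λ.0) (λ.0)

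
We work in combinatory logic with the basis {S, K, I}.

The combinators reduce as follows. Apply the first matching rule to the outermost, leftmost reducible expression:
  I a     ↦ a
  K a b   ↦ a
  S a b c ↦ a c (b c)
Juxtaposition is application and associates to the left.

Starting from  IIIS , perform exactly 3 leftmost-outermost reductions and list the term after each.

Answer: after 3 steps: S

Derivation:
  start: IIIS
  step 1: IIS
  step 2: IS
  step 3: S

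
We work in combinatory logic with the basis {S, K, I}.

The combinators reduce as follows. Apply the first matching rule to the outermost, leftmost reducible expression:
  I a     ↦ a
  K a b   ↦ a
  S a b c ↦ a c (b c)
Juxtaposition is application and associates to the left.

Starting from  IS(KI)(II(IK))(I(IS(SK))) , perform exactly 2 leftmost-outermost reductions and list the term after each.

Answer: after 2 steps: KI(I(IS(SK)))(II(IK)(I(IS(SK))))

Reduction:
  start: IS(KI)(II(IK))(I(IS(SK)))
  step 1: S(KI)(II(IK))(I(IS(SK)))
  step 2: KI(I(IS(SK)))(II(IK)(I(IS(SK))))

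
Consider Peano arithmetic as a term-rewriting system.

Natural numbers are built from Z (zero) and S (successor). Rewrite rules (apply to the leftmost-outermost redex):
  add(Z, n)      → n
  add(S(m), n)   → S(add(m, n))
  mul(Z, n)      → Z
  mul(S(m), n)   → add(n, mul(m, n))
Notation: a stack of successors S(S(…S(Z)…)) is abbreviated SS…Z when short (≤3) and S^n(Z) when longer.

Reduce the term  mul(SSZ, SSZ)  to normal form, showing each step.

  start: mul(SSZ, SSZ)
  [1] add(SSZ, mul(SZ, SSZ))
  [2] S(add(SZ, mul(SZ, SSZ)))
  [3] S(S(add(Z, mul(SZ, SSZ))))
  [4] S(S(mul(SZ, SSZ)))
  [5] S(S(add(SSZ, mul(Z, SSZ))))
  [6] S(S(S(add(SZ, mul(Z, SSZ)))))
  [7] S(S(S(S(add(Z, mul(Z, SSZ))))))
  [8] S(S(S(S(mul(Z, SSZ)))))
  [9] S^4(Z)

Answer: normal form = S^4(Z)  (in 9 steps)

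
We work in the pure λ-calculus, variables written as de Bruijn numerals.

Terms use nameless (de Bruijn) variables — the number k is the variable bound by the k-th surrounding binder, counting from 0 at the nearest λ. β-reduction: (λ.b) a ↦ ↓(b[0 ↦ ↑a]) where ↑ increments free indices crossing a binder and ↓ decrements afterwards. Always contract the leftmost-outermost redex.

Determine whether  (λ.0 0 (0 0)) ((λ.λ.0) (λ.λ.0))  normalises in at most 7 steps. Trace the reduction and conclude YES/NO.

Answer: NO — after 7 steps the term is (λ.λ.0) (λ.λ.0), not yet normal

Reduction:
  start: (λ.0 0 (0 0)) ((λ.λ.0) (λ.λ.0))
  [1] (λ.λ.0) (λ.λ.0) ((λ.λ.0) (λ.λ.0)) ((λ.λ.0) (λ.λ.0) ((λ.λ.0) (λ.λ.0)))
  [2] (λ.0) ((λ.λ.0) (λ.λ.0)) ((λ.λ.0) (λ.λ.0) ((λ.λ.0) (λ.λ.0)))
  [3] (λ.λ.0) (λ.λ.0) ((λ.λ.0) (λ.λ.0) ((λ.λ.0) (λ.λ.0)))
  [4] (λ.0) ((λ.λ.0) (λ.λ.0) ((λ.λ.0) (λ.λ.0)))
  [5] (λ.λ.0) (λ.λ.0) ((λ.λ.0) (λ.λ.0))
  [6] (λ.0) ((λ.λ.0) (λ.λ.0))
  [7] (λ.λ.0) (λ.λ.0)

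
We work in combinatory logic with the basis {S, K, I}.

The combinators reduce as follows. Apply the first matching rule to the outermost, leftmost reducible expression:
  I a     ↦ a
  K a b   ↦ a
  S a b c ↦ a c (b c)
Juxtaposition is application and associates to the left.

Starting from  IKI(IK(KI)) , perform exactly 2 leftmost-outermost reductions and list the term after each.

  start: IKI(IK(KI))
  [1] KI(IK(KI))
  [2] I

Answer: after 2 steps: I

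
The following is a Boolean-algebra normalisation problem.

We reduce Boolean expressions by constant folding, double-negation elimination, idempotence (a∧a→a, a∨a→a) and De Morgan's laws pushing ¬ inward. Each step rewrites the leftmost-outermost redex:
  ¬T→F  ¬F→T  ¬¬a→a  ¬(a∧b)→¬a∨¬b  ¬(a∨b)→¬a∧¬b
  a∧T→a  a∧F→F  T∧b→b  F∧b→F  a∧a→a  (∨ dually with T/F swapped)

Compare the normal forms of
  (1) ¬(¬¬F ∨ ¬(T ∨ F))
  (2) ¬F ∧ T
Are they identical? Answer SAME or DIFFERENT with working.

Term A:
  start: ¬(¬¬F ∨ ¬(T ∨ F))
  →1  ¬¬¬F ∧ ¬¬(T ∨ F)
  →2  ¬F ∧ ¬¬(T ∨ F)
  →3  T ∧ ¬¬(T ∨ F)
  →4  ¬¬(T ∨ F)
  →5  T ∨ F
  →6  T

Term B:
  start: ¬F ∧ T
  →1  ¬F
  →2  T

Answer: SAME — A ⇓ T, B ⇓ T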